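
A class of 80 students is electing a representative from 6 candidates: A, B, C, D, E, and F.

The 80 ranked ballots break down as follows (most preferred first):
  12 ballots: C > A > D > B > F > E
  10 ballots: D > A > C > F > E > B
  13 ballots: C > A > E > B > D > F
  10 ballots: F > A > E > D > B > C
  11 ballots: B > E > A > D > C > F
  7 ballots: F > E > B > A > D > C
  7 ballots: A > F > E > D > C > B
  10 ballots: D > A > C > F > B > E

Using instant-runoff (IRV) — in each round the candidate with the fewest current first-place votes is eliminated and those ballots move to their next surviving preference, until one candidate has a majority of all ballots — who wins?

D

Round 1: A 7, B 11, C 25, D 20, E 0, F 17. E eliminated.
Round 2: A 7, B 11, C 25, D 20, F 17. A eliminated.
Round 3: B 11, C 25, D 20, F 24. B eliminated.
Round 4: C 25, D 31, F 24. F eliminated.
Round 5: C 25, D 55. D has a majority (≥41).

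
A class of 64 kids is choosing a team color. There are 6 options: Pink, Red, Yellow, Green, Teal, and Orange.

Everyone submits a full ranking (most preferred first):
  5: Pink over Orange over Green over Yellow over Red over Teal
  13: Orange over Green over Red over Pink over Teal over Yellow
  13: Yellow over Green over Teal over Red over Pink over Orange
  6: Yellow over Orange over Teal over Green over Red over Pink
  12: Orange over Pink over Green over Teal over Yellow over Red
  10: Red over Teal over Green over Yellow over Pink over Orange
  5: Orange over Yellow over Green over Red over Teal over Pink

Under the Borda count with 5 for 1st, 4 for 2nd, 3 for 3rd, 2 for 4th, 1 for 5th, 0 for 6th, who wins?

Pink: 5×5 + 13×2 + 13×1 + 6×0 + 12×4 + 10×1 + 5×0 = 122
Red: 5×1 + 13×3 + 13×2 + 6×1 + 12×0 + 10×5 + 5×2 = 136
Yellow: 5×2 + 13×0 + 13×5 + 6×5 + 12×1 + 10×2 + 5×4 = 157
Green: 5×3 + 13×4 + 13×4 + 6×2 + 12×3 + 10×3 + 5×3 = 212
Teal: 5×0 + 13×1 + 13×3 + 6×3 + 12×2 + 10×4 + 5×1 = 139
Orange: 5×4 + 13×5 + 13×0 + 6×4 + 12×5 + 10×0 + 5×5 = 194

Green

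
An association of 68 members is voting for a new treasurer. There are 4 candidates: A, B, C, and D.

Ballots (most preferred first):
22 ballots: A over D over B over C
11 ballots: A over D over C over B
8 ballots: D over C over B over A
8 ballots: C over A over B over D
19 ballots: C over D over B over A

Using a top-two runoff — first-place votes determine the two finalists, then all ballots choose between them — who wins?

C

Round 1 first-place votes: A 33, B 0, C 27, D 8. A and C advance.
Runoff: A is ranked above C on 33 ballots, C above A on 35.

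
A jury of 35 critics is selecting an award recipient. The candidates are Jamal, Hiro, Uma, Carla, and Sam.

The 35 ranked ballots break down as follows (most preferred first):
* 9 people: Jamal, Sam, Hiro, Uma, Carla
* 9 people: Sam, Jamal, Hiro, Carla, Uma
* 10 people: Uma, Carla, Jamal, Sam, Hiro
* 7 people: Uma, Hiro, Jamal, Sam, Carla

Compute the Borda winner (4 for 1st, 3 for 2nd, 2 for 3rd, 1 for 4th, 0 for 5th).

Jamal

Jamal: 9×4 + 9×3 + 10×2 + 7×2 = 97
Hiro: 9×2 + 9×2 + 10×0 + 7×3 = 57
Uma: 9×1 + 9×0 + 10×4 + 7×4 = 77
Carla: 9×0 + 9×1 + 10×3 + 7×0 = 39
Sam: 9×3 + 9×4 + 10×1 + 7×1 = 80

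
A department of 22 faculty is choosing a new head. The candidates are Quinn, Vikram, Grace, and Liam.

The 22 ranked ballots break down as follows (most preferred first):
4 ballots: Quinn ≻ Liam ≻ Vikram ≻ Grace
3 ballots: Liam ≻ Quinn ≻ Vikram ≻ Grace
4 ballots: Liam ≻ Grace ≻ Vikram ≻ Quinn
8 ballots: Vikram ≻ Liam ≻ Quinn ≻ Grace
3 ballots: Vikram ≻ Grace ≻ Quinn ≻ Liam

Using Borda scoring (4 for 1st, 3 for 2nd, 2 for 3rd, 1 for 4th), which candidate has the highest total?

Quinn: 4×4 + 3×3 + 4×1 + 8×2 + 3×2 = 51
Vikram: 4×2 + 3×2 + 4×2 + 8×4 + 3×4 = 66
Grace: 4×1 + 3×1 + 4×3 + 8×1 + 3×3 = 36
Liam: 4×3 + 3×4 + 4×4 + 8×3 + 3×1 = 67

Liam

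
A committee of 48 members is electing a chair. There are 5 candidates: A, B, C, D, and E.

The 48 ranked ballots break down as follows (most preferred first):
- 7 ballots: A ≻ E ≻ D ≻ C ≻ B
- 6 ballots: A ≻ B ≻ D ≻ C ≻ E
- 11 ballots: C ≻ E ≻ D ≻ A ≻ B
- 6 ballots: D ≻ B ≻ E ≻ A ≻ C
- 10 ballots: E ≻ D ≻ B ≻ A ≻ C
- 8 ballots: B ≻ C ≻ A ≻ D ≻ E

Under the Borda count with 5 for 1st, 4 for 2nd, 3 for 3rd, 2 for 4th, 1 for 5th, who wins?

A: 7×5 + 6×5 + 11×2 + 6×2 + 10×2 + 8×3 = 143
B: 7×1 + 6×4 + 11×1 + 6×4 + 10×3 + 8×5 = 136
C: 7×2 + 6×2 + 11×5 + 6×1 + 10×1 + 8×4 = 129
D: 7×3 + 6×3 + 11×3 + 6×5 + 10×4 + 8×2 = 158
E: 7×4 + 6×1 + 11×4 + 6×3 + 10×5 + 8×1 = 154

D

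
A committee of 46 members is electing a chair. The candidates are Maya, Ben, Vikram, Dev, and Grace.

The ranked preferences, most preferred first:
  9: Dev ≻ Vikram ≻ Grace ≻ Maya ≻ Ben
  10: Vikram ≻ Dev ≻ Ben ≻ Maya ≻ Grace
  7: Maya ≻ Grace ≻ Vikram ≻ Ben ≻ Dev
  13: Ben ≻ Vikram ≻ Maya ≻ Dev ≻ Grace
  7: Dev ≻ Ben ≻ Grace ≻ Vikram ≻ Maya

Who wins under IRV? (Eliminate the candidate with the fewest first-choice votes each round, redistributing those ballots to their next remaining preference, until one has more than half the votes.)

Round 1: Maya 7, Ben 13, Vikram 10, Dev 16, Grace 0. Grace eliminated.
Round 2: Maya 7, Ben 13, Vikram 10, Dev 16. Maya eliminated.
Round 3: Ben 13, Vikram 17, Dev 16. Ben eliminated.
Round 4: Vikram 30, Dev 16. Vikram has a majority (≥24).

Vikram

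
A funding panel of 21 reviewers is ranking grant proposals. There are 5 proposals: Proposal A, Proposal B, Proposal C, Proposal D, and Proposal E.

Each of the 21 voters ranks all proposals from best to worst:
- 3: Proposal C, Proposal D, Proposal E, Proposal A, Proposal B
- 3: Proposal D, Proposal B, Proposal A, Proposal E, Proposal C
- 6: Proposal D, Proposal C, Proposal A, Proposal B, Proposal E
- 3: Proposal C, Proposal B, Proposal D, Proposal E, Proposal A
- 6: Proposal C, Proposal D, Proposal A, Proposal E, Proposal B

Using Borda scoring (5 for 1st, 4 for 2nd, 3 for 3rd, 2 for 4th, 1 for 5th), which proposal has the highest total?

Proposal D

Proposal A: 3×2 + 3×3 + 6×3 + 3×1 + 6×3 = 54
Proposal B: 3×1 + 3×4 + 6×2 + 3×4 + 6×1 = 45
Proposal C: 3×5 + 3×1 + 6×4 + 3×5 + 6×5 = 87
Proposal D: 3×4 + 3×5 + 6×5 + 3×3 + 6×4 = 90
Proposal E: 3×3 + 3×2 + 6×1 + 3×2 + 6×2 = 39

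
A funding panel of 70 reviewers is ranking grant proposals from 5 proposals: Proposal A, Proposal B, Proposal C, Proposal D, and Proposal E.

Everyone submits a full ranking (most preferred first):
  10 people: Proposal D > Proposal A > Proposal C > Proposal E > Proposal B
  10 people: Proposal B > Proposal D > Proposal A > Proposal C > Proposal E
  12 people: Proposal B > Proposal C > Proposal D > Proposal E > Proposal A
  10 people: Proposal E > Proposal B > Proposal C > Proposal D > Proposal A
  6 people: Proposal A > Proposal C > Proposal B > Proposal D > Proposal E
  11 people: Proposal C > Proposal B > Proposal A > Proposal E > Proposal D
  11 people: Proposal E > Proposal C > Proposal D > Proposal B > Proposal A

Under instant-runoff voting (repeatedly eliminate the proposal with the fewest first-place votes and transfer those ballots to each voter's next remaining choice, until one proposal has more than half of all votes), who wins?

Round 1: Proposal A 6, Proposal B 22, Proposal C 11, Proposal D 10, Proposal E 21. Proposal A eliminated.
Round 2: Proposal B 22, Proposal C 17, Proposal D 10, Proposal E 21. Proposal D eliminated.
Round 3: Proposal B 22, Proposal C 27, Proposal E 21. Proposal E eliminated.
Round 4: Proposal B 32, Proposal C 38. Proposal C has a majority (≥36).

Proposal C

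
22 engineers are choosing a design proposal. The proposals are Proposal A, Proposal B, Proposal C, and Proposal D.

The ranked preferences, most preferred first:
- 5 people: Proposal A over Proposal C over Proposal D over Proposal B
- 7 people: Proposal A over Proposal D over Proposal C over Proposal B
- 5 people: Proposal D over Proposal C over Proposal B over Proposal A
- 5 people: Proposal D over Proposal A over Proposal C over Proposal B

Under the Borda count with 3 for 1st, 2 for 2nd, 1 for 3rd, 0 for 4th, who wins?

Proposal D

Proposal A: 5×3 + 7×3 + 5×0 + 5×2 = 46
Proposal B: 5×0 + 7×0 + 5×1 + 5×0 = 5
Proposal C: 5×2 + 7×1 + 5×2 + 5×1 = 32
Proposal D: 5×1 + 7×2 + 5×3 + 5×3 = 49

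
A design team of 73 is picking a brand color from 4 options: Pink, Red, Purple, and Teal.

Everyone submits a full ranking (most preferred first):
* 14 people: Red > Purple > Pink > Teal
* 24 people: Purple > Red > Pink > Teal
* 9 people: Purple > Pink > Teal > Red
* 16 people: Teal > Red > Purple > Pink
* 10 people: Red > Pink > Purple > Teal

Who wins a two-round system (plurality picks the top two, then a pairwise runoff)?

Red

Round 1 first-place votes: Pink 0, Red 24, Purple 33, Teal 16. Purple and Red advance.
Runoff: Purple is ranked above Red on 33 ballots, Red above Purple on 40.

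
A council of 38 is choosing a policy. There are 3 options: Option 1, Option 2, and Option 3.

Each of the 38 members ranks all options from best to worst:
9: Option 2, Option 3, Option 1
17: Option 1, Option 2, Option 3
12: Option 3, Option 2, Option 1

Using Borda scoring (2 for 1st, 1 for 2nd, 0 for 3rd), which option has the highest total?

Option 2

Option 1: 9×0 + 17×2 + 12×0 = 34
Option 2: 9×2 + 17×1 + 12×1 = 47
Option 3: 9×1 + 17×0 + 12×2 = 33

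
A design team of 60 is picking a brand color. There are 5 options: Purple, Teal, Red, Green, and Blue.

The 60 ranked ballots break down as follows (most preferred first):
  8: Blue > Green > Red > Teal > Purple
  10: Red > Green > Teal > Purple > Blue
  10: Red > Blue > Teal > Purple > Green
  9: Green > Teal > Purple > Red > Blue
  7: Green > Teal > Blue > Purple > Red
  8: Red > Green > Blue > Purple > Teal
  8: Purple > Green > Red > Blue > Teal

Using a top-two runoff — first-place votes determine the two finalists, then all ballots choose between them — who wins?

Green

Round 1 first-place votes: Purple 8, Teal 0, Red 28, Green 16, Blue 8. Red and Green advance.
Runoff: Red is ranked above Green on 28 ballots, Green above Red on 32.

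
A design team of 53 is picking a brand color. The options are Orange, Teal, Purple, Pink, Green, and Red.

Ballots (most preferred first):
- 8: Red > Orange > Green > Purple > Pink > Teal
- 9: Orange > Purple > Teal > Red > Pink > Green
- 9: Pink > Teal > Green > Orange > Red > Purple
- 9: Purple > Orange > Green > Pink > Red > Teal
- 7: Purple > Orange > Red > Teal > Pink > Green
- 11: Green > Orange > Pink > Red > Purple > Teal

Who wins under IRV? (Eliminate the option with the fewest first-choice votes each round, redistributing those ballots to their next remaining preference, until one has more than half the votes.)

Orange

Round 1: Orange 9, Teal 0, Purple 16, Pink 9, Green 11, Red 8. Teal eliminated.
Round 2: Orange 9, Purple 16, Pink 9, Green 11, Red 8. Red eliminated.
Round 3: Orange 17, Purple 16, Pink 9, Green 11. Pink eliminated.
Round 4: Orange 17, Purple 16, Green 20. Purple eliminated.
Round 5: Orange 33, Green 20. Orange has a majority (≥27).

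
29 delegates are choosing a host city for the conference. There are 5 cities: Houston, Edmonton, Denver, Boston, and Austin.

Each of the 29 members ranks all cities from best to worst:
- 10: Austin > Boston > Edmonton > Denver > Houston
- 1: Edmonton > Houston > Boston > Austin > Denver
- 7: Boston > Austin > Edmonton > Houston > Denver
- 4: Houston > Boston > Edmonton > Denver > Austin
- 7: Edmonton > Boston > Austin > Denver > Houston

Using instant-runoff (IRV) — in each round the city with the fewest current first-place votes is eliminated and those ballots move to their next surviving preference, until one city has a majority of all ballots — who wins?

Boston

Round 1: Houston 4, Edmonton 8, Denver 0, Boston 7, Austin 10. Denver eliminated.
Round 2: Houston 4, Edmonton 8, Boston 7, Austin 10. Houston eliminated.
Round 3: Edmonton 8, Boston 11, Austin 10. Edmonton eliminated.
Round 4: Boston 19, Austin 10. Boston has a majority (≥15).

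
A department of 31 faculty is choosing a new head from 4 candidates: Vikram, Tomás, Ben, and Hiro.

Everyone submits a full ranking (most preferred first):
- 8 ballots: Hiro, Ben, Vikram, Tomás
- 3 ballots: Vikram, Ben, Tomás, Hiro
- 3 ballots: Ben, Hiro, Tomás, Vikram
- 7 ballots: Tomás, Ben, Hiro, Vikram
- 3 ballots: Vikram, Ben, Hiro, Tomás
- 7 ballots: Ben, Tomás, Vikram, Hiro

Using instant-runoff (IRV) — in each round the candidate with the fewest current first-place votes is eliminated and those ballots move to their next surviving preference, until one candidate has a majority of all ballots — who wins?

Round 1: Vikram 6, Tomás 7, Ben 10, Hiro 8. Vikram eliminated.
Round 2: Tomás 7, Ben 16, Hiro 8. Ben has a majority (≥16).

Ben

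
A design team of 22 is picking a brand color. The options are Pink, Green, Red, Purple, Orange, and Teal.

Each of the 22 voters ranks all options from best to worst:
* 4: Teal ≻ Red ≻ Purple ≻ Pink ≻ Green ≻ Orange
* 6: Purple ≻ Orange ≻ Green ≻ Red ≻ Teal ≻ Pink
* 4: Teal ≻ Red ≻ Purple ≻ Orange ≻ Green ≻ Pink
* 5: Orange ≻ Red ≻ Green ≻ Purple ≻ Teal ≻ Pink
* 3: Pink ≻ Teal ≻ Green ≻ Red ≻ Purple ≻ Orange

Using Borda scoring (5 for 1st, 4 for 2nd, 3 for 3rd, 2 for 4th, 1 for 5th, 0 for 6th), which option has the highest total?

Pink: 4×2 + 6×0 + 4×0 + 5×0 + 3×5 = 23
Green: 4×1 + 6×3 + 4×1 + 5×3 + 3×3 = 50
Red: 4×4 + 6×2 + 4×4 + 5×4 + 3×2 = 70
Purple: 4×3 + 6×5 + 4×3 + 5×2 + 3×1 = 67
Orange: 4×0 + 6×4 + 4×2 + 5×5 + 3×0 = 57
Teal: 4×5 + 6×1 + 4×5 + 5×1 + 3×4 = 63

Red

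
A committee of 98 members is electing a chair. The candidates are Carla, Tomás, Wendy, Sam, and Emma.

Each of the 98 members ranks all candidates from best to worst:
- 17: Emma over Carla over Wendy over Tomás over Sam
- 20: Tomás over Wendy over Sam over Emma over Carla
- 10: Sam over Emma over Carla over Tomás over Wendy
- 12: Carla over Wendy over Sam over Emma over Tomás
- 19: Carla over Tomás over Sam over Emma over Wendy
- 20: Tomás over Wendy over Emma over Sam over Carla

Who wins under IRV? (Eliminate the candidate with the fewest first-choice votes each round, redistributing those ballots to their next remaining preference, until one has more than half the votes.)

Carla

Round 1: Carla 31, Tomás 40, Wendy 0, Sam 10, Emma 17. Wendy eliminated.
Round 2: Carla 31, Tomás 40, Sam 10, Emma 17. Sam eliminated.
Round 3: Carla 31, Tomás 40, Emma 27. Emma eliminated.
Round 4: Carla 58, Tomás 40. Carla has a majority (≥50).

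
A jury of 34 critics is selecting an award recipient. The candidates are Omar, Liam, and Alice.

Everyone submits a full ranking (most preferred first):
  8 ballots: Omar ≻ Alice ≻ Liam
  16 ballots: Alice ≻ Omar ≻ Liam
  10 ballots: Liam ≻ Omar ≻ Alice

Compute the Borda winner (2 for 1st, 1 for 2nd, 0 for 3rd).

Omar: 8×2 + 16×1 + 10×1 = 42
Liam: 8×0 + 16×0 + 10×2 = 20
Alice: 8×1 + 16×2 + 10×0 = 40

Omar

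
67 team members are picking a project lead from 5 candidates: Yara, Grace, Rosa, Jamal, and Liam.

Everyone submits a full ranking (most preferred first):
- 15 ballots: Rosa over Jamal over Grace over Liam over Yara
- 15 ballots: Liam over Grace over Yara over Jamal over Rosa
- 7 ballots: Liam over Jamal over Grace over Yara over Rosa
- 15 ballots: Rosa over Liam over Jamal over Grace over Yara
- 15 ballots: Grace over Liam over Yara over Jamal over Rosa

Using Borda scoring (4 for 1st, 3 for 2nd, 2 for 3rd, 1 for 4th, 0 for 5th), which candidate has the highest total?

Liam

Yara: 15×0 + 15×2 + 7×1 + 15×0 + 15×2 = 67
Grace: 15×2 + 15×3 + 7×2 + 15×1 + 15×4 = 164
Rosa: 15×4 + 15×0 + 7×0 + 15×4 + 15×0 = 120
Jamal: 15×3 + 15×1 + 7×3 + 15×2 + 15×1 = 126
Liam: 15×1 + 15×4 + 7×4 + 15×3 + 15×3 = 193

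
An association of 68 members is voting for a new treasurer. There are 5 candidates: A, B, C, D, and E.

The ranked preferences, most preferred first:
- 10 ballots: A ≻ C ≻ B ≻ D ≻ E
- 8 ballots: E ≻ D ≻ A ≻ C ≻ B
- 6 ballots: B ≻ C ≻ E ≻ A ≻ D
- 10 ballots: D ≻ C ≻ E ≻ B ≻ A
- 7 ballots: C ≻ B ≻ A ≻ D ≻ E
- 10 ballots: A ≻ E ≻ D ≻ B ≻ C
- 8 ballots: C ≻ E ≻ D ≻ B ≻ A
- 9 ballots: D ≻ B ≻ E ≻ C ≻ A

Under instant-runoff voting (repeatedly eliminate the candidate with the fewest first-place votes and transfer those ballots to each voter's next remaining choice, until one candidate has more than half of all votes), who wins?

D

Round 1: A 20, B 6, C 15, D 19, E 8. B eliminated.
Round 2: A 20, C 21, D 19, E 8. E eliminated.
Round 3: A 20, C 21, D 27. A eliminated.
Round 4: C 31, D 37. D has a majority (≥35).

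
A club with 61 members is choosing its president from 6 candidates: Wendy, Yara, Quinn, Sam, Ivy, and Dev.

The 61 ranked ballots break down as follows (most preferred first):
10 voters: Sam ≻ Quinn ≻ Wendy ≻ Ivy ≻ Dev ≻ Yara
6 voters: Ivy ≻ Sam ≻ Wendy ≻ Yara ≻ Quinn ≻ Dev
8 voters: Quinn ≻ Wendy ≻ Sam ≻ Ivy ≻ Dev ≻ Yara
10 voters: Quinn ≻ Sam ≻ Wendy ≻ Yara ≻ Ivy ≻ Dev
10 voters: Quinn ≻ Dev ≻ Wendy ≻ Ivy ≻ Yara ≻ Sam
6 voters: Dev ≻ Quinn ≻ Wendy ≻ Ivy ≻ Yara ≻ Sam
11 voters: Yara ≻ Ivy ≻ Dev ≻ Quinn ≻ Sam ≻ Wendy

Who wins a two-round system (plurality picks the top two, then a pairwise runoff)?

Round 1 first-place votes: Wendy 0, Yara 11, Quinn 28, Sam 10, Ivy 6, Dev 6. Quinn and Yara advance.
Runoff: Quinn is ranked above Yara on 44 ballots, Yara above Quinn on 17.

Quinn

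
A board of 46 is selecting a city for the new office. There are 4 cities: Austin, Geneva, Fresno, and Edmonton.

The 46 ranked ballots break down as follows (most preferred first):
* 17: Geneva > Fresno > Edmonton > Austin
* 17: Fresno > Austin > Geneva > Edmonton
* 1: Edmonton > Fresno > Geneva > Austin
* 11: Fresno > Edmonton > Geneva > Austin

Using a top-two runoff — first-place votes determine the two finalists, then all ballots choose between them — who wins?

Fresno

Round 1 first-place votes: Austin 0, Geneva 17, Fresno 28, Edmonton 1. Fresno and Geneva advance.
Runoff: Fresno is ranked above Geneva on 29 ballots, Geneva above Fresno on 17.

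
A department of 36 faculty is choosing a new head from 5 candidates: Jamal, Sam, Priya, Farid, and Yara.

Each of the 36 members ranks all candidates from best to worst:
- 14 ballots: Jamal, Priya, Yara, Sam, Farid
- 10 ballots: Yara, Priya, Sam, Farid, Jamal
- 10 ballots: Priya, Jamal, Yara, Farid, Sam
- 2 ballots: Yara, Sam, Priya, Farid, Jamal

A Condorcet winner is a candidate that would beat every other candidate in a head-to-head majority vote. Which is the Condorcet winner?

Priya

Priya vs Jamal: 22–14
Priya vs Sam: 34–2
Priya vs Farid: 36–0
Priya vs Yara: 24–12
Priya beats every other candidate.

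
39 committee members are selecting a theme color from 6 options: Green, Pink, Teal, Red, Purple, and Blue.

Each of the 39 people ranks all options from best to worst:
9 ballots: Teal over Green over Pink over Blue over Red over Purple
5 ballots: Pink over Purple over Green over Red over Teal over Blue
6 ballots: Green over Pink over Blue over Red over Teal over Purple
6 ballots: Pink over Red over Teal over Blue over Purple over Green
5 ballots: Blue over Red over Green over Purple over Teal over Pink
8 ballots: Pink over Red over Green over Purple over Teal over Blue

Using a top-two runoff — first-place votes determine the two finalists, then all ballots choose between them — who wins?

Round 1 first-place votes: Green 6, Pink 19, Teal 9, Red 0, Purple 0, Blue 5. Pink and Teal advance.
Runoff: Pink is ranked above Teal on 25 ballots, Teal above Pink on 14.

Pink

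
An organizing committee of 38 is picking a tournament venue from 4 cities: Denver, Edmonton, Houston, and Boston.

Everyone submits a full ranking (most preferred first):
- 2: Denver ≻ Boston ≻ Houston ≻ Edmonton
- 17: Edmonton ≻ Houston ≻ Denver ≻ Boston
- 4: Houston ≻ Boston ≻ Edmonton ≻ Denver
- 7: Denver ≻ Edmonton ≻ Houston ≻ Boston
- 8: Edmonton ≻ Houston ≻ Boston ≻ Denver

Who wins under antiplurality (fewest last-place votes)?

Last-place votes: Denver 12, Edmonton 2, Houston 0, Boston 24.

Houston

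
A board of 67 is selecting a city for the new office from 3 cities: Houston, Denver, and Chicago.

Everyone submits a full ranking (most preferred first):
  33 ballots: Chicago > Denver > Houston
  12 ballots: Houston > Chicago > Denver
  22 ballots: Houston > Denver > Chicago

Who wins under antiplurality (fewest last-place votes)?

Denver

Last-place votes: Houston 33, Denver 12, Chicago 22.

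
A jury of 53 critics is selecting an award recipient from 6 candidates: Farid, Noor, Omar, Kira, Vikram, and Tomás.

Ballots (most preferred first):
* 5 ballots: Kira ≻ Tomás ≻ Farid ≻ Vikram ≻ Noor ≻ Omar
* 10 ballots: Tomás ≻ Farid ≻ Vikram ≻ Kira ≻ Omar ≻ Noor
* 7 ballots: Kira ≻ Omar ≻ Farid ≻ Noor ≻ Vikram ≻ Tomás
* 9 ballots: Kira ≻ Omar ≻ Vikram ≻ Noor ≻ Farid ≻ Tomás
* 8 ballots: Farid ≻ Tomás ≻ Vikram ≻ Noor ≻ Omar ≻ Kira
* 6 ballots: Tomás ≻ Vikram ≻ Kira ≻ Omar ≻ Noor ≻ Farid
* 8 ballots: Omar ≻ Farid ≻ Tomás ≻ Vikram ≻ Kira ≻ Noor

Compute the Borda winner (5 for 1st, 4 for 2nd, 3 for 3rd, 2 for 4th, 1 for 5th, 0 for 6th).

Farid: 5×3 + 10×4 + 7×3 + 9×1 + 8×5 + 6×0 + 8×4 = 157
Noor: 5×1 + 10×0 + 7×2 + 9×2 + 8×2 + 6×1 + 8×0 = 59
Omar: 5×0 + 10×1 + 7×4 + 9×4 + 8×1 + 6×2 + 8×5 = 134
Kira: 5×5 + 10×2 + 7×5 + 9×5 + 8×0 + 6×3 + 8×1 = 151
Vikram: 5×2 + 10×3 + 7×1 + 9×3 + 8×3 + 6×4 + 8×2 = 138
Tomás: 5×4 + 10×5 + 7×0 + 9×0 + 8×4 + 6×5 + 8×3 = 156

Farid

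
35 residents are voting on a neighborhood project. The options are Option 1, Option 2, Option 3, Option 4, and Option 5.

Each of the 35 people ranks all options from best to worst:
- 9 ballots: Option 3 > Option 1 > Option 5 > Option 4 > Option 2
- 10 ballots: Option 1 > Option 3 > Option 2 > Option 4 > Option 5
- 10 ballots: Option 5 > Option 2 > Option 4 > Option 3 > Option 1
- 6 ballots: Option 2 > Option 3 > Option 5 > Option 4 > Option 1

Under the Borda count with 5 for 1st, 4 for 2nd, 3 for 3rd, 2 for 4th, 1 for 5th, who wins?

Option 3

Option 1: 9×4 + 10×5 + 10×1 + 6×1 = 102
Option 2: 9×1 + 10×3 + 10×4 + 6×5 = 109
Option 3: 9×5 + 10×4 + 10×2 + 6×4 = 129
Option 4: 9×2 + 10×2 + 10×3 + 6×2 = 80
Option 5: 9×3 + 10×1 + 10×5 + 6×3 = 105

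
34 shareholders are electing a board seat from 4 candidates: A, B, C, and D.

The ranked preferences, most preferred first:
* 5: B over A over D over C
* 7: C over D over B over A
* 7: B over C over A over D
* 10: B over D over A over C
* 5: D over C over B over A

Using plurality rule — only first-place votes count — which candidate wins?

First-place votes: A 0, B 22, C 7, D 5.

B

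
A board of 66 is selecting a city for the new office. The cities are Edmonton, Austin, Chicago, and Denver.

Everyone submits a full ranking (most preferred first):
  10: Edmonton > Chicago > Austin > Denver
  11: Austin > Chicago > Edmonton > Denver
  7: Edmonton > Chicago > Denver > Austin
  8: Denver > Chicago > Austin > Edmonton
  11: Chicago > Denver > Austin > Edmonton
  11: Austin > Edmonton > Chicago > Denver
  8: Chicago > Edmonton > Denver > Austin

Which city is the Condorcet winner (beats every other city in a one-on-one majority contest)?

Chicago vs Edmonton: 38–28
Chicago vs Austin: 44–22
Chicago vs Denver: 58–8
Chicago beats every other city.

Chicago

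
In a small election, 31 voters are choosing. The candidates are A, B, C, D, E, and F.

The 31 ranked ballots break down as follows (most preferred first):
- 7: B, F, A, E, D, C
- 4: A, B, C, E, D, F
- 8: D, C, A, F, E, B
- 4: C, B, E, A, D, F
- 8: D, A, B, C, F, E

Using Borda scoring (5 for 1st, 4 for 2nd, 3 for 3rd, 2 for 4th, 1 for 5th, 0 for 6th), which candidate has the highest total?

A: 7×3 + 4×5 + 8×3 + 4×2 + 8×4 = 105
B: 7×5 + 4×4 + 8×0 + 4×4 + 8×3 = 91
C: 7×0 + 4×3 + 8×4 + 4×5 + 8×2 = 80
D: 7×1 + 4×1 + 8×5 + 4×1 + 8×5 = 95
E: 7×2 + 4×2 + 8×1 + 4×3 + 8×0 = 42
F: 7×4 + 4×0 + 8×2 + 4×0 + 8×1 = 52

A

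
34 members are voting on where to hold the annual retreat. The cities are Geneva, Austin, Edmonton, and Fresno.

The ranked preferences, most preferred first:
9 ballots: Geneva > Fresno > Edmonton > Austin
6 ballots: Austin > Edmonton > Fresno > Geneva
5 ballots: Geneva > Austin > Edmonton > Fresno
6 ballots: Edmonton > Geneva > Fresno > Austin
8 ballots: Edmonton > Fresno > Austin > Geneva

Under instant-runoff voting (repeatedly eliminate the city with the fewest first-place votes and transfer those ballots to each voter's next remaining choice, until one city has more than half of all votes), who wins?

Round 1: Geneva 14, Austin 6, Edmonton 14, Fresno 0. Fresno eliminated.
Round 2: Geneva 14, Austin 6, Edmonton 14. Austin eliminated.
Round 3: Geneva 14, Edmonton 20. Edmonton has a majority (≥18).

Edmonton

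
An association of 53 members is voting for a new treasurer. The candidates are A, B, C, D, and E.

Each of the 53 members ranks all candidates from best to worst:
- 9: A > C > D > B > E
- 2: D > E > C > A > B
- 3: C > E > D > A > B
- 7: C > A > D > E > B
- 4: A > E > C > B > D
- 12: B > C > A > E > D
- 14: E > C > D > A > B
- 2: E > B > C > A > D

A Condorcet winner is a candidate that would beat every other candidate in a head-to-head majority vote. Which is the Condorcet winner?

C vs A: 40–13
C vs B: 39–14
C vs D: 51–2
C vs E: 31–22
C beats every other candidate.

C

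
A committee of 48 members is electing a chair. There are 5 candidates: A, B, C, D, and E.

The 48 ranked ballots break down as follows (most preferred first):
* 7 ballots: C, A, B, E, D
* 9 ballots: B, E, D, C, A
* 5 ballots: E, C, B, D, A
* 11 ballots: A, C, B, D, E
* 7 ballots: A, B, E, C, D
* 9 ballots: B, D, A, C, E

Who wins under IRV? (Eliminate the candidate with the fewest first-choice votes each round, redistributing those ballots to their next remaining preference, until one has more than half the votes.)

A

Round 1: A 18, B 18, C 7, D 0, E 5. D eliminated.
Round 2: A 18, B 18, C 7, E 5. E eliminated.
Round 3: A 18, B 18, C 12. C eliminated.
Round 4: A 25, B 23. A has a majority (≥25).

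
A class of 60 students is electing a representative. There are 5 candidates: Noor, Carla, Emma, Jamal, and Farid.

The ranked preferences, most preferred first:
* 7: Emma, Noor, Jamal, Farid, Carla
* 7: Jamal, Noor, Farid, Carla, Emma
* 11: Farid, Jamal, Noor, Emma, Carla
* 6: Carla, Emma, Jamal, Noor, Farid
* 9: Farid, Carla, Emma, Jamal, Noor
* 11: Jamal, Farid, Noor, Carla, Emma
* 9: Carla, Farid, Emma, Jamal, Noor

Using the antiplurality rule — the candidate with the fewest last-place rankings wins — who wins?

Jamal

Last-place votes: Noor 18, Carla 18, Emma 18, Jamal 0, Farid 6.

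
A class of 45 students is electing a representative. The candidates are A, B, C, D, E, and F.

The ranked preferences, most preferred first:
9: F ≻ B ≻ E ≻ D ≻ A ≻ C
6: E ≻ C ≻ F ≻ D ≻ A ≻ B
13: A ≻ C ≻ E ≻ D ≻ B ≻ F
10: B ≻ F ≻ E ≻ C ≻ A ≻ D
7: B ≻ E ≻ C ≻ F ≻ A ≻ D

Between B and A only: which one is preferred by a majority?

B

B is ranked above A on 26 ballots; A above B on 19.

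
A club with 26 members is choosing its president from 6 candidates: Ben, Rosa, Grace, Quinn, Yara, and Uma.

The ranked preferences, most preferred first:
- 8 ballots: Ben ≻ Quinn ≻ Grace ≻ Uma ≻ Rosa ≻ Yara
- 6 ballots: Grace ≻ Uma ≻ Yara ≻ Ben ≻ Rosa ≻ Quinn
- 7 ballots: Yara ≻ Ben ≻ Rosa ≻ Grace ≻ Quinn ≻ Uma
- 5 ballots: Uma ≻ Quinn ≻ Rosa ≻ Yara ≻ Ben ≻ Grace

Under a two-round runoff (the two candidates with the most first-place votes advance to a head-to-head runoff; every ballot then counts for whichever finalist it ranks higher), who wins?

Yara

Round 1 first-place votes: Ben 8, Rosa 0, Grace 6, Quinn 0, Yara 7, Uma 5. Ben and Yara advance.
Runoff: Ben is ranked above Yara on 8 ballots, Yara above Ben on 18.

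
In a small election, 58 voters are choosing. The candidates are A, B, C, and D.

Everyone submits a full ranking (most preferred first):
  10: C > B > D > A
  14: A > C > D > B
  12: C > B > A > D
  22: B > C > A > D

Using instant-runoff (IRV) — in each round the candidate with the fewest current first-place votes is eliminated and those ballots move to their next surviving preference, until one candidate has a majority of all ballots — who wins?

Round 1: A 14, B 22, C 22, D 0. D eliminated.
Round 2: A 14, B 22, C 22. A eliminated.
Round 3: B 22, C 36. C has a majority (≥30).

C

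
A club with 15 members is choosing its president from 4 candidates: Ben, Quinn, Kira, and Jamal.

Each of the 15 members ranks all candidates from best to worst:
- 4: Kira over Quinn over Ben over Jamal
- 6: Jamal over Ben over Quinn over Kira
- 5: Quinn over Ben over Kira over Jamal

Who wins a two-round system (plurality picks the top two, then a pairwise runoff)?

Quinn

Round 1 first-place votes: Ben 0, Quinn 5, Kira 4, Jamal 6. Jamal and Quinn advance.
Runoff: Jamal is ranked above Quinn on 6 ballots, Quinn above Jamal on 9.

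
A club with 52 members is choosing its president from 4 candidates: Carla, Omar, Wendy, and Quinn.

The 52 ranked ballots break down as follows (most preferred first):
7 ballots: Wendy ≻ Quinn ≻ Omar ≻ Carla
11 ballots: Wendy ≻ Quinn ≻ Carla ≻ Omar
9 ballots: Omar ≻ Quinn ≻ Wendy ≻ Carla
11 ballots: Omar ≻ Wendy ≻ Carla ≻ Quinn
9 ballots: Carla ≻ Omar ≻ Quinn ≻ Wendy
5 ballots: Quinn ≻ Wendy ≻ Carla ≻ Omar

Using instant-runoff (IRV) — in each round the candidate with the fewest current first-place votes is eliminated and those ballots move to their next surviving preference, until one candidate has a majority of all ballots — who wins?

Round 1: Carla 9, Omar 20, Wendy 18, Quinn 5. Quinn eliminated.
Round 2: Carla 9, Omar 20, Wendy 23. Carla eliminated.
Round 3: Omar 29, Wendy 23. Omar has a majority (≥27).

Omar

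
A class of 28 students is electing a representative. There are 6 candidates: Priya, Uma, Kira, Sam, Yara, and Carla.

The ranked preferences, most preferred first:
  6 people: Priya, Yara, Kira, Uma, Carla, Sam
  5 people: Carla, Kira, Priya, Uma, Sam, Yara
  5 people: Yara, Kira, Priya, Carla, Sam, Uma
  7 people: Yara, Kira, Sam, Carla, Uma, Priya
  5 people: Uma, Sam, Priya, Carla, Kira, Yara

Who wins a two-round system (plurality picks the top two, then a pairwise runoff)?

Priya

Round 1 first-place votes: Priya 6, Uma 5, Kira 0, Sam 0, Yara 12, Carla 5. Yara and Priya advance.
Runoff: Yara is ranked above Priya on 12 ballots, Priya above Yara on 16.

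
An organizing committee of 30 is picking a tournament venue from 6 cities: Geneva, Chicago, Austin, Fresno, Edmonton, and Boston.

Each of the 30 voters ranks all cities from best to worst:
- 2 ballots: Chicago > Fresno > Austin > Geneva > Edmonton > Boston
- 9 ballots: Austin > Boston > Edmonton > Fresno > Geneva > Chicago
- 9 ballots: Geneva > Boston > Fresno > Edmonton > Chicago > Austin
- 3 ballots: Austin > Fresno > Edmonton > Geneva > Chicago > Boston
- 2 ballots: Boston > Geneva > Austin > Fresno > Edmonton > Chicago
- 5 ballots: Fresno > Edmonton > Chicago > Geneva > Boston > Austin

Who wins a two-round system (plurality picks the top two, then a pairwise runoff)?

Geneva

Round 1 first-place votes: Geneva 9, Chicago 2, Austin 12, Fresno 5, Edmonton 0, Boston 2. Austin and Geneva advance.
Runoff: Austin is ranked above Geneva on 14 ballots, Geneva above Austin on 16.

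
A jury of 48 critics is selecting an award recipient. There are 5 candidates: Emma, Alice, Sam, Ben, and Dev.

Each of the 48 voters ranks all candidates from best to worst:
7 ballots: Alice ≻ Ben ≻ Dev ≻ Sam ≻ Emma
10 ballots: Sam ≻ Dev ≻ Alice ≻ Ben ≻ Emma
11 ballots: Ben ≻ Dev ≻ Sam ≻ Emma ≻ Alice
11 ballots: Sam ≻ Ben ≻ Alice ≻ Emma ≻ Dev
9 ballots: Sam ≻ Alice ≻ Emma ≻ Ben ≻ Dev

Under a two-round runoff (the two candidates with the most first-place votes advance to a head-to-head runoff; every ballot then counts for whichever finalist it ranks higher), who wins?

Round 1 first-place votes: Emma 0, Alice 7, Sam 30, Ben 11, Dev 0. Sam and Ben advance.
Runoff: Sam is ranked above Ben on 30 ballots, Ben above Sam on 18.

Sam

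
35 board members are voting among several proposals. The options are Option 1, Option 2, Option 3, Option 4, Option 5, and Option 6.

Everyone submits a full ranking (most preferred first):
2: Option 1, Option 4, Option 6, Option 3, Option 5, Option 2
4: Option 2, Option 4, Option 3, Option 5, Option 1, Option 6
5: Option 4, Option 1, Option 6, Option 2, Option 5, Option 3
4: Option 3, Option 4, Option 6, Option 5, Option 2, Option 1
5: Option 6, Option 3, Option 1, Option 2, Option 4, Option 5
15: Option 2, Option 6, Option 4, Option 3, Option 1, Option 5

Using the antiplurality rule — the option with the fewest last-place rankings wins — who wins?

Last-place votes: Option 1 4, Option 2 2, Option 3 5, Option 4 0, Option 5 20, Option 6 4.

Option 4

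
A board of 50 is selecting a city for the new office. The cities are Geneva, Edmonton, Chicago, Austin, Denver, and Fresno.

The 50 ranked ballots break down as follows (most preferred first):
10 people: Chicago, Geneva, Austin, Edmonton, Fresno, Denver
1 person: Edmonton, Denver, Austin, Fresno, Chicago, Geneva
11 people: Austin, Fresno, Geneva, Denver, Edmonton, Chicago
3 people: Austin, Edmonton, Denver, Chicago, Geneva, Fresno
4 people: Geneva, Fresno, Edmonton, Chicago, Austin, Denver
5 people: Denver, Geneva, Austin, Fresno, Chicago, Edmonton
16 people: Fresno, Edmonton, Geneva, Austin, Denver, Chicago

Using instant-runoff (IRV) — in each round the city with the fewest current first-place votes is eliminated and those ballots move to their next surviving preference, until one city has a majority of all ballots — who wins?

Austin

Round 1: Geneva 4, Edmonton 1, Chicago 10, Austin 14, Denver 5, Fresno 16. Edmonton eliminated.
Round 2: Geneva 4, Chicago 10, Austin 14, Denver 6, Fresno 16. Geneva eliminated.
Round 3: Chicago 10, Austin 14, Denver 6, Fresno 20. Denver eliminated.
Round 4: Chicago 10, Austin 20, Fresno 20. Chicago eliminated.
Round 5: Austin 30, Fresno 20. Austin has a majority (≥26).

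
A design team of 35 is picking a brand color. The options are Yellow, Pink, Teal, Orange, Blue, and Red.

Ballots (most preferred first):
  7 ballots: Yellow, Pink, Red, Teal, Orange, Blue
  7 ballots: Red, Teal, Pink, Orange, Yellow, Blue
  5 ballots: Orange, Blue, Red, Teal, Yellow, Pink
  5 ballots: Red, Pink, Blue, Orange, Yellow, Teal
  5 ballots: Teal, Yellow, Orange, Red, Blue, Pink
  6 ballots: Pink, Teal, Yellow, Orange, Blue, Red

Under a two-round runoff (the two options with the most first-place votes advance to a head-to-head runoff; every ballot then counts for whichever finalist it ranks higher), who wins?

Yellow

Round 1 first-place votes: Yellow 7, Pink 6, Teal 5, Orange 5, Blue 0, Red 12. Red and Yellow advance.
Runoff: Red is ranked above Yellow on 17 ballots, Yellow above Red on 18.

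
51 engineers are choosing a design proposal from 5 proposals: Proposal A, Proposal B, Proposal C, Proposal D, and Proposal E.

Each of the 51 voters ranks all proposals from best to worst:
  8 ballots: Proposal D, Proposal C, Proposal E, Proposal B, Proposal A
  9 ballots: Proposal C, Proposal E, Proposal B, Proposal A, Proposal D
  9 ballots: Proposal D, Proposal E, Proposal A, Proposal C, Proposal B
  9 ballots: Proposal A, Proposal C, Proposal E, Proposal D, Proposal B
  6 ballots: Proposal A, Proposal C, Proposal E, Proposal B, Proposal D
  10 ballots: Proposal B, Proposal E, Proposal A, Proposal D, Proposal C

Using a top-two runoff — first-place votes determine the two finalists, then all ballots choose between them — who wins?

Proposal A

Round 1 first-place votes: Proposal A 15, Proposal B 10, Proposal C 9, Proposal D 17, Proposal E 0. Proposal D and Proposal A advance.
Runoff: Proposal D is ranked above Proposal A on 17 ballots, Proposal A above Proposal D on 34.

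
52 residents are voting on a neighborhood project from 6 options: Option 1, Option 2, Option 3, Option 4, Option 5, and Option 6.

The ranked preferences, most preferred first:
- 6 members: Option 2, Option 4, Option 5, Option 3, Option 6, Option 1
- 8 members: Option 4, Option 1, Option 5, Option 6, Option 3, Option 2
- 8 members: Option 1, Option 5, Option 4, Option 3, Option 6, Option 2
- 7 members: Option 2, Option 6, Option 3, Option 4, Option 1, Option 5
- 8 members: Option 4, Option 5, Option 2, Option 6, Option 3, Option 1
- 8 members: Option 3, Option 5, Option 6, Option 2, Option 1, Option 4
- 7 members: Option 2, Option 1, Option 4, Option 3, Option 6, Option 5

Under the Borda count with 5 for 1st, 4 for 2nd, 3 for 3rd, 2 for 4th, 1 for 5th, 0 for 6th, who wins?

Option 4

Option 1: 6×0 + 8×4 + 8×5 + 7×1 + 8×0 + 8×1 + 7×4 = 115
Option 2: 6×5 + 8×0 + 8×0 + 7×5 + 8×3 + 8×2 + 7×5 = 140
Option 3: 6×2 + 8×1 + 8×2 + 7×3 + 8×1 + 8×5 + 7×2 = 119
Option 4: 6×4 + 8×5 + 8×3 + 7×2 + 8×5 + 8×0 + 7×3 = 163
Option 5: 6×3 + 8×3 + 8×4 + 7×0 + 8×4 + 8×4 + 7×0 = 138
Option 6: 6×1 + 8×2 + 8×1 + 7×4 + 8×2 + 8×3 + 7×1 = 105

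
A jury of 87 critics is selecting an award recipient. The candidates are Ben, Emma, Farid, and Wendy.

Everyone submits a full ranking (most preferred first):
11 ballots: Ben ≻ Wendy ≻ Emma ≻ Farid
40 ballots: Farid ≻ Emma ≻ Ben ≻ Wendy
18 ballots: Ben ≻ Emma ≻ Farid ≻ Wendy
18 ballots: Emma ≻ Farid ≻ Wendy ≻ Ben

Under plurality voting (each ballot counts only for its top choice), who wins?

First-place votes: Ben 29, Emma 18, Farid 40, Wendy 0.

Farid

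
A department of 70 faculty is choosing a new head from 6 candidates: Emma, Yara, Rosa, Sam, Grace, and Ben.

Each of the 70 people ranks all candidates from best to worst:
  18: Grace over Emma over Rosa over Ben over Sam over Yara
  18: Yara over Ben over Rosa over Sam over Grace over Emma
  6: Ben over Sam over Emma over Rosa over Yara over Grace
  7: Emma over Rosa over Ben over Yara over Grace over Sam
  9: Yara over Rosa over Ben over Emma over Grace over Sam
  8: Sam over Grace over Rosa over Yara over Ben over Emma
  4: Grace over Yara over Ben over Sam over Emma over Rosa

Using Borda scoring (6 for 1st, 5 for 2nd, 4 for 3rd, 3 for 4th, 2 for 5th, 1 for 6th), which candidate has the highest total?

Emma: 18×5 + 18×1 + 6×4 + 7×6 + 9×3 + 8×1 + 4×2 = 217
Yara: 18×1 + 18×6 + 6×2 + 7×3 + 9×6 + 8×3 + 4×5 = 257
Rosa: 18×4 + 18×4 + 6×3 + 7×5 + 9×5 + 8×4 + 4×1 = 278
Sam: 18×2 + 18×3 + 6×5 + 7×1 + 9×1 + 8×6 + 4×3 = 196
Grace: 18×6 + 18×2 + 6×1 + 7×2 + 9×2 + 8×5 + 4×6 = 246
Ben: 18×3 + 18×5 + 6×6 + 7×4 + 9×4 + 8×2 + 4×4 = 276

Rosa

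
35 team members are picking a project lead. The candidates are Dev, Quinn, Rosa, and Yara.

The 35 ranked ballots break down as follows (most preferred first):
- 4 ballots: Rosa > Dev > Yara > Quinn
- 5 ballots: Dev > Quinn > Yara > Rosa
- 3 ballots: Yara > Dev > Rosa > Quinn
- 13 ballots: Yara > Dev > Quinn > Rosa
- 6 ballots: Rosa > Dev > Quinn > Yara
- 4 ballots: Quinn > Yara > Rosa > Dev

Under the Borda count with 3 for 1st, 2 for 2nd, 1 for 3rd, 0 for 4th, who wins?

Dev

Dev: 4×2 + 5×3 + 3×2 + 13×2 + 6×2 + 4×0 = 67
Quinn: 4×0 + 5×2 + 3×0 + 13×1 + 6×1 + 4×3 = 41
Rosa: 4×3 + 5×0 + 3×1 + 13×0 + 6×3 + 4×1 = 37
Yara: 4×1 + 5×1 + 3×3 + 13×3 + 6×0 + 4×2 = 65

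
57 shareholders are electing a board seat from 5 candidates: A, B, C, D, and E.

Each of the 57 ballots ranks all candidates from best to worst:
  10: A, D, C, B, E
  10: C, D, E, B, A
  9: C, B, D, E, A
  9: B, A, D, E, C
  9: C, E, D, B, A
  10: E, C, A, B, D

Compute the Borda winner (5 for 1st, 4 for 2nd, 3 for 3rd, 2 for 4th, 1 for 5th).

C

A: 10×5 + 10×1 + 9×1 + 9×4 + 9×1 + 10×3 = 144
B: 10×2 + 10×2 + 9×4 + 9×5 + 9×2 + 10×2 = 159
C: 10×3 + 10×5 + 9×5 + 9×1 + 9×5 + 10×4 = 219
D: 10×4 + 10×4 + 9×3 + 9×3 + 9×3 + 10×1 = 171
E: 10×1 + 10×3 + 9×2 + 9×2 + 9×4 + 10×5 = 162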